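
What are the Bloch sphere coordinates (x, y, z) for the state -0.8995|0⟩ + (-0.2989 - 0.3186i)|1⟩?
(0.5377, 0.5732, 0.6183)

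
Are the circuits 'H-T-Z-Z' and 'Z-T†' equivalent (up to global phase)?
No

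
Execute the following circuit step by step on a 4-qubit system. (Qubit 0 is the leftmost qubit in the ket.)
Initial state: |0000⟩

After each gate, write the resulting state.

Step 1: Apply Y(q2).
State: i|0010⟩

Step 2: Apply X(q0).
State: i|1010⟩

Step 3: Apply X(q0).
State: i|0010⟩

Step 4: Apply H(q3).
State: (1/√2)i|0010⟩ + (1/√2)i|0011⟩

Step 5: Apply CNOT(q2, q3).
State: (1/√2)i|0010⟩ + (1/√2)i|0011⟩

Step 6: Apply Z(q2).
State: -(1/√2)i|0010⟩ - (1/√2)i|0011⟩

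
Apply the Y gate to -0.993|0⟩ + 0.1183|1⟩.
-0.1183i|0⟩ - 0.993i|1⟩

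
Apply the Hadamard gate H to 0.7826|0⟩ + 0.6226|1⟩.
0.9936|0⟩ + 0.1131|1⟩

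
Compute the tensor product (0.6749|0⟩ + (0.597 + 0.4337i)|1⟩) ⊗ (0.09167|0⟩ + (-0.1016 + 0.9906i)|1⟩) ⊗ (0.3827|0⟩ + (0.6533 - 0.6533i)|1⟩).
0.02368|000⟩ + (0.04042 - 0.04042i)|001⟩ + (-0.02624 + 0.2559i)|010⟩ + (0.392 + 0.4816i)|011⟩ + (0.02094 + 0.01522i)|100⟩ + (0.06173 - 0.00978i)|101⟩ + (-0.1876 + 0.2095i)|110⟩ + (0.03727 + 0.6779i)|111⟩

amp(|b₁b₂…⟩) = product of the factor amplitudes for bits b₁, b₂, …; only kets whose every factor amplitude is nonzero survive.
|000⟩: (0.6749)(0.09167)(0.3827) = 0.02368
|001⟩: (0.6749)(0.09167)(0.6533 - 0.6533i) = (0.04042 - 0.04042i)
|010⟩: (0.6749)(-0.1016 + 0.9906i)(0.3827) = (-0.02624 + 0.2559i)
|011⟩: (0.6749)(-0.1016 + 0.9906i)(0.6533 - 0.6533i) = (0.392 + 0.4816i)
|100⟩: (0.597 + 0.4337i)(0.09167)(0.3827) = (0.02094 + 0.01522i)
|101⟩: (0.597 + 0.4337i)(0.09167)(0.6533 - 0.6533i) = (0.06173 - 0.00978i)
|110⟩: (0.597 + 0.4337i)(-0.1016 + 0.9906i)(0.3827) = (-0.1876 + 0.2095i)
|111⟩: (0.597 + 0.4337i)(-0.1016 + 0.9906i)(0.6533 - 0.6533i) = (0.03727 + 0.6779i)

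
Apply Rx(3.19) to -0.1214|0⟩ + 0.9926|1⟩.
(0.002938 - 0.9923i)|0⟩ + (-0.02402 + 0.1214i)|1⟩

Rx(3.19) = [[cos(θ/2), −i·sin(θ/2)], [−i·sin(θ/2), cos(θ/2)]]; θ = 3.19, cos(θ/2) ≈ -0.0242013, sin(θ/2) ≈ 0.999707.
With a = amp(|0⟩) = -0.1214 and b = amp(|1⟩) = 0.9926:
new amp(|0⟩) = (-0.0242013)·a + (-0.999707i)·b = (0.002938 - 0.9923i)
new amp(|1⟩) = (-0.999707i)·a + (-0.0242013)·b = (-0.02402 + 0.1214i)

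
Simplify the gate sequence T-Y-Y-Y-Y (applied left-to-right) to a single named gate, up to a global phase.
T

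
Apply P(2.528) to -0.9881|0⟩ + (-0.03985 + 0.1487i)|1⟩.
-0.9881|0⟩ + (-0.05304 - 0.1445i)|1⟩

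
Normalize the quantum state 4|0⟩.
|0⟩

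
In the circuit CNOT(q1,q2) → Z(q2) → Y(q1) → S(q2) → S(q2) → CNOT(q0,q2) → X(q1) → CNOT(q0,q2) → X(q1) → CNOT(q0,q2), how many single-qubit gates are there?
6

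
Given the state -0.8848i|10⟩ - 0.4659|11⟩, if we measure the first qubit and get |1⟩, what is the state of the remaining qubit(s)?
-0.8848i|0⟩ - 0.4659|1⟩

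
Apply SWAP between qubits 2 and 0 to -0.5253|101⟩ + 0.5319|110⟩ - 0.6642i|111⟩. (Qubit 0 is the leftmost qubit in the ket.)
0.5319|011⟩ - 0.5253|101⟩ - 0.6642i|111⟩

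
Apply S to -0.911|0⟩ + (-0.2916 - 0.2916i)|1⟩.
-0.911|0⟩ + (0.2916 - 0.2916i)|1⟩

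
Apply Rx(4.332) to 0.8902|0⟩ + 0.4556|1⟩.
(-0.4991 - 0.3773i)|0⟩ + (-0.2554 - 0.7371i)|1⟩

Rx(4.332) = [[cos(θ/2), −i·sin(θ/2)], [−i·sin(θ/2), cos(θ/2)]]; θ = 4.332, cos(θ/2) ≈ -0.560677, sin(θ/2) ≈ 0.828034.
With a = amp(|0⟩) = 0.8902 and b = amp(|1⟩) = 0.4556:
new amp(|0⟩) = (-0.560677)·a + (-0.828034i)·b = (-0.4991 - 0.3773i)
new amp(|1⟩) = (-0.828034i)·a + (-0.560677)·b = (-0.2554 - 0.7371i)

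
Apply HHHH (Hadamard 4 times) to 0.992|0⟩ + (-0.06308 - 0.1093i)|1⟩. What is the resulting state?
0.992|0⟩ + (-0.06308 - 0.1093i)|1⟩

H² = I, so an even number of Hadamards cancels: H^4 = I and the state is unchanged.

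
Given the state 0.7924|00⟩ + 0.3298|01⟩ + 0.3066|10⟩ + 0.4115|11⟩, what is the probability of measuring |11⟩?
0.1693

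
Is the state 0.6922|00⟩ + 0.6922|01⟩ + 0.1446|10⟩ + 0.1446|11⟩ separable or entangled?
Separable

Writing the state as a|00⟩ + b|01⟩ + c|10⟩ + d|11⟩, it is a product state iff ad − bc = 0.
Here (a, b, c, d) = (0.6922, 0.6922, 0.1446, 0.1446): ad − bc = (0.6922)(0.1446) − (0.6922)(0.1446) = 0, so the state is separable.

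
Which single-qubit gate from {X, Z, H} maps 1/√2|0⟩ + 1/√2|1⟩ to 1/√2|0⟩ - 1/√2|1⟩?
Z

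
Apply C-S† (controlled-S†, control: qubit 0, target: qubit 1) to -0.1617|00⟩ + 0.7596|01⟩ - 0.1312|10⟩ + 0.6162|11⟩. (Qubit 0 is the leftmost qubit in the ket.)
-0.1617|00⟩ + 0.7596|01⟩ - 0.1312|10⟩ - 0.6162i|11⟩

C-S† leaves the control-|0⟩ kets |00⟩, |01⟩ unchanged and applies S† to qubit 1 on the control-|1⟩ pair (|10⟩, |11⟩).
S† = [[1, 0], [0, -i]].
With a = amp(|10⟩) = -0.1312 and b = amp(|11⟩) = 0.6162:
new amp(|10⟩) = (1)·a = -0.1312
new amp(|11⟩) = (-i)·b = -0.6162i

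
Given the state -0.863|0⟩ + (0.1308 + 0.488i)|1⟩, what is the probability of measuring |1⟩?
0.2553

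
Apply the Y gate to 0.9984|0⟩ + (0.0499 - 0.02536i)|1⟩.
(-0.02536 - 0.0499i)|0⟩ + 0.9984i|1⟩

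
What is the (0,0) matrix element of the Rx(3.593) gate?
-0.2238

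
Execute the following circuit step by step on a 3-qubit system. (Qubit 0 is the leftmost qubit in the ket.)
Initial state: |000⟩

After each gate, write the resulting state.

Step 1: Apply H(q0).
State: 1/√2|000⟩ + 1/√2|100⟩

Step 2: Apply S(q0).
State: 1/√2|000⟩ + (1/√2)i|100⟩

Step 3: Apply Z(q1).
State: 1/√2|000⟩ + (1/√2)i|100⟩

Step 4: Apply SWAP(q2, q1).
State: 1/√2|000⟩ + (1/√2)i|100⟩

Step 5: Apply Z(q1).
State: 1/√2|000⟩ + (1/√2)i|100⟩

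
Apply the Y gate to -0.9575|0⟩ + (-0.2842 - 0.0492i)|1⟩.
(-0.0492 + 0.2842i)|0⟩ - 0.9575i|1⟩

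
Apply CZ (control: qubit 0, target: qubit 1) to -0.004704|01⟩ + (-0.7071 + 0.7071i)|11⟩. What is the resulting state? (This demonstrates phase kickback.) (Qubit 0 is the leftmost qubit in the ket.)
-0.004704|01⟩ + (0.7071 - 0.7071i)|11⟩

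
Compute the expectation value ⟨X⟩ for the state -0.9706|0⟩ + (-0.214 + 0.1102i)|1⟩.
0.4154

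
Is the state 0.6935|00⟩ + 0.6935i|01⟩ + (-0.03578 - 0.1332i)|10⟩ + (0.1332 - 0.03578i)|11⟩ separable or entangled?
Separable

Writing the state as a|00⟩ + b|01⟩ + c|10⟩ + d|11⟩, it is a product state iff ad − bc = 0.
Here (a, b, c, d) = (0.6935, 0.6935i, (-0.03578 - 0.1332i), (0.1332 - 0.03578i)): ad − bc = (0.6935)(0.1332 - 0.03578i) − (0.6935i)(-0.03578 - 0.1332i) = 0, so the state is separable.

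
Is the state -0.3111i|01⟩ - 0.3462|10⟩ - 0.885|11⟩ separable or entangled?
Entangled

Writing the state as a|00⟩ + b|01⟩ + c|10⟩ + d|11⟩, it is a product state iff ad − bc = 0.
Here (a, b, c, d) = (0, -0.3111i, -0.3462, -0.885): ad − bc = (0)(-0.885) − (-0.3111i)(-0.3462) = -0.1077i ≠ 0, so the state is entangled.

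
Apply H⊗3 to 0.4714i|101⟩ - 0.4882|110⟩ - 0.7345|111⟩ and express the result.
(-0.4323 + 0.1667i)|000⟩ + (0.08708 - 0.1667i)|001⟩ + (0.4323 + 0.1667i)|010⟩ + (-0.08708 - 0.1667i)|011⟩ + (0.4323 - 0.1667i)|100⟩ + (-0.08708 + 0.1667i)|101⟩ + (-0.4323 - 0.1667i)|110⟩ + (0.08708 + 0.1667i)|111⟩

H⊗3 gives amp(|y⟩) = (1/2√2) Σ_x (−1)^(x·y) amp(|x⟩), where x·y is the number of positions in which both x and y have a 1.
|000⟩: (0.4714i - 0.4882 - 0.7345)/(2√2) = (-0.4323 + 0.1667i)
|001⟩: (-0.4714i - 0.4882 + 0.7345)/(2√2) = (0.08708 - 0.1667i)
|010⟩: (0.4714i + 0.4882 + 0.7345)/(2√2) = (0.4323 + 0.1667i)
|011⟩: (-0.4714i + 0.4882 - 0.7345)/(2√2) = (-0.08708 - 0.1667i)
|100⟩: (-0.4714i + 0.4882 + 0.7345)/(2√2) = (0.4323 - 0.1667i)
|101⟩: (0.4714i + 0.4882 - 0.7345)/(2√2) = (-0.08708 + 0.1667i)
|110⟩: (-0.4714i - 0.4882 - 0.7345)/(2√2) = (-0.4323 - 0.1667i)
|111⟩: (0.4714i - 0.4882 + 0.7345)/(2√2) = (0.08708 + 0.1667i)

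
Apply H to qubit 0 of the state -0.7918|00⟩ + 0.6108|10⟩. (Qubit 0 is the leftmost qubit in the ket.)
-0.128|00⟩ - 0.9918|10⟩

H on qubit 0 mixes each pair of kets that differ only in qubit 0: amplitudes (a, b) of (|…0…⟩, |…1…⟩) become ((a + b)/√2, (a − b)/√2). Kets absent from the input have amplitude 0.
(|00⟩, |10⟩): (a, b) = (-0.7918, 0.6108) → (-0.128, -0.9918)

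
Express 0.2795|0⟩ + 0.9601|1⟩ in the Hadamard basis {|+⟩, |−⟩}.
0.8765|+⟩ - 0.4813|−⟩

With |ψ⟩ = α|0⟩ + β|1⟩, the Hadamard-basis coefficients are ⟨+|ψ⟩ = (α + β)/√2 and ⟨−|ψ⟩ = (α − β)/√2.
Here α = 0.2795, β = 0.9601: (α + β)/√2 = 0.8765, (α − β)/√2 = -0.4813.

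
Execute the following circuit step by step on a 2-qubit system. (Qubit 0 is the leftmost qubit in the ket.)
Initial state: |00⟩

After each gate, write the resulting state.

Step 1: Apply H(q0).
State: 1/√2|00⟩ + 1/√2|10⟩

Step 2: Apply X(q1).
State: 1/√2|01⟩ + 1/√2|11⟩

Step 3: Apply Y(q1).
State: -(1/√2)i|00⟩ - (1/√2)i|10⟩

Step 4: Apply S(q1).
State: -(1/√2)i|00⟩ - (1/√2)i|10⟩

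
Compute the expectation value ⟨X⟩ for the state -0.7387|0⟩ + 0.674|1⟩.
-0.9958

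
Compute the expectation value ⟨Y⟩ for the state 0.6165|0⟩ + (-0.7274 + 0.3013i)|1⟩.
0.3715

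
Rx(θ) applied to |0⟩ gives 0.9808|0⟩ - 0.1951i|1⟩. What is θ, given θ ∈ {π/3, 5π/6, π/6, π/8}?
π/8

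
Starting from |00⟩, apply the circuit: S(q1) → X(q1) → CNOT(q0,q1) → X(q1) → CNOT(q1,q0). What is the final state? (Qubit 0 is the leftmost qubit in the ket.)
|00⟩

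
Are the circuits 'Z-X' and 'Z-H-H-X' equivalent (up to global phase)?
Yes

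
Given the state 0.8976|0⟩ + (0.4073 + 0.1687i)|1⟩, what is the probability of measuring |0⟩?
0.8057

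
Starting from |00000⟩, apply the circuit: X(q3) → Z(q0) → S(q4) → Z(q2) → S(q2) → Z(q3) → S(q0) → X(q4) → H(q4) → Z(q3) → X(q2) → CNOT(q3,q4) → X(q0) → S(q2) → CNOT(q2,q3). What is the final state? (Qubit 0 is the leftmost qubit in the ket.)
-(1/√2)i|10100⟩ + (1/√2)i|10101⟩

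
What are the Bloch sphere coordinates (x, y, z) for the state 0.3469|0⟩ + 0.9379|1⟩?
(0.6507, 0, -0.7593)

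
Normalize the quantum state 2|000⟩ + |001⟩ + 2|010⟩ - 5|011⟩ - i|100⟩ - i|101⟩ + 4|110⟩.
0.2774|000⟩ + 0.1387|001⟩ + 0.2774|010⟩ - 0.6934|011⟩ - 0.1387i|100⟩ - 0.1387i|101⟩ + 0.5547|110⟩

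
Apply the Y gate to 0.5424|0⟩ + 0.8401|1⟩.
-0.8401i|0⟩ + 0.5424i|1⟩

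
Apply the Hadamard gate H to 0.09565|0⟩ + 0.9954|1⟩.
0.7715|0⟩ - 0.6362|1⟩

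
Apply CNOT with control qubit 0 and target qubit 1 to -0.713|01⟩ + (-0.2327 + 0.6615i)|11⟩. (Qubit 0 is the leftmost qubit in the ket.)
-0.713|01⟩ + (-0.2327 + 0.6615i)|10⟩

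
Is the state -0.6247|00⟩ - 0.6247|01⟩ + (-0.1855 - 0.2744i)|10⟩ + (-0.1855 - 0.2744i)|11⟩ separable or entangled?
Separable

Writing the state as a|00⟩ + b|01⟩ + c|10⟩ + d|11⟩, it is a product state iff ad − bc = 0.
Here (a, b, c, d) = (-0.6247, -0.6247, (-0.1855 - 0.2744i), (-0.1855 - 0.2744i)): ad − bc = (-0.6247)(-0.1855 - 0.2744i) − (-0.6247)(-0.1855 - 0.2744i) = 0, so the state is separable.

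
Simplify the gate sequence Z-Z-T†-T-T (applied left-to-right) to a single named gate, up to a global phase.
T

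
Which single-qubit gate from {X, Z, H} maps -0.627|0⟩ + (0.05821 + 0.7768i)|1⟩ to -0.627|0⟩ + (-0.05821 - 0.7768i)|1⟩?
Z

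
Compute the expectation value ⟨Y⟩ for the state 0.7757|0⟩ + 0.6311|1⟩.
0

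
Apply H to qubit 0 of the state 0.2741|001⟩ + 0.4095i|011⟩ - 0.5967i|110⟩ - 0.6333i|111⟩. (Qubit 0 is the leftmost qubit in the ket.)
0.1938|001⟩ - 0.4219i|010⟩ - 0.1583i|011⟩ + 0.1938|101⟩ + 0.4219i|110⟩ + 0.7374i|111⟩

H on qubit 0 mixes each pair of kets that differ only in qubit 0: amplitudes (a, b) of (|…0…⟩, |…1…⟩) become ((a + b)/√2, (a − b)/√2). Kets absent from the input have amplitude 0.
(|001⟩, |101⟩): (a, b) = (0.2741, 0) → (0.1938, 0.1938)
(|010⟩, |110⟩): (a, b) = (0, -0.5967i) → (-0.4219i, 0.4219i)
(|011⟩, |111⟩): (a, b) = (0.4095i, -0.6333i) → (-0.1583i, 0.7374i)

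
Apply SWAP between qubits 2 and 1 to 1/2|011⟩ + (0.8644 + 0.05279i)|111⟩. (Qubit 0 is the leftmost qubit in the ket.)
1/2|011⟩ + (0.8644 + 0.05279i)|111⟩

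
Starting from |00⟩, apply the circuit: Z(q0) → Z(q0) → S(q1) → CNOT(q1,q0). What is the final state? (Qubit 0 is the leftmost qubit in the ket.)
|00⟩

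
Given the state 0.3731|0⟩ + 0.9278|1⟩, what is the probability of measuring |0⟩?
0.1392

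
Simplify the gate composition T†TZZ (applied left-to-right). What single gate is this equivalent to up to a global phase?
I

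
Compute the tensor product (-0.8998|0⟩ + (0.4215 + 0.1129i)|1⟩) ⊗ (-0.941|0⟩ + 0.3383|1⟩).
0.8467|00⟩ - 0.3044|01⟩ + (-0.3966 - 0.1062i)|10⟩ + (0.1426 + 0.03819i)|11⟩

amp(|b₁b₂…⟩) = product of the factor amplitudes for bits b₁, b₂, …; only kets whose every factor amplitude is nonzero survive.
|00⟩: (-0.8998)(-0.941) = 0.8467
|01⟩: (-0.8998)(0.3383) = -0.3044
|10⟩: (0.4215 + 0.1129i)(-0.941) = (-0.3966 - 0.1062i)
|11⟩: (0.4215 + 0.1129i)(0.3383) = (0.1426 + 0.03819i)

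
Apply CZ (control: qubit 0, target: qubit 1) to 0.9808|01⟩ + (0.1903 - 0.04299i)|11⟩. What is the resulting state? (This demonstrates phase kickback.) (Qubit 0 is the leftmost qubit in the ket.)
0.9808|01⟩ + (-0.1903 + 0.04299i)|11⟩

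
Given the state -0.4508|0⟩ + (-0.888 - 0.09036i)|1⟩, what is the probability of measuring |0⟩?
0.2032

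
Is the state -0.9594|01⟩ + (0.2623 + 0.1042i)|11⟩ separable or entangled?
Separable

Writing the state as a|00⟩ + b|01⟩ + c|10⟩ + d|11⟩, it is a product state iff ad − bc = 0.
Here (a, b, c, d) = (0, -0.9594, 0, (0.2623 + 0.1042i)): ad − bc = (0)(0.2623 + 0.1042i) − (-0.9594)(0) = 0, so the state is separable.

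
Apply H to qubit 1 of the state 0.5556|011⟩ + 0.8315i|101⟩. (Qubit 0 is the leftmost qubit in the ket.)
0.3929|001⟩ - 0.3929|011⟩ + 0.588i|101⟩ + 0.588i|111⟩

H on qubit 1 mixes each pair of kets that differ only in qubit 1: amplitudes (a, b) of (|…0…⟩, |…1…⟩) become ((a + b)/√2, (a − b)/√2). Kets absent from the input have amplitude 0.
(|001⟩, |011⟩): (a, b) = (0, 0.5556) → (0.3929, -0.3929)
(|101⟩, |111⟩): (a, b) = (0.8315i, 0) → (0.588i, 0.588i)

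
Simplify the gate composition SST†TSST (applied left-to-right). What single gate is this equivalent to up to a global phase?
T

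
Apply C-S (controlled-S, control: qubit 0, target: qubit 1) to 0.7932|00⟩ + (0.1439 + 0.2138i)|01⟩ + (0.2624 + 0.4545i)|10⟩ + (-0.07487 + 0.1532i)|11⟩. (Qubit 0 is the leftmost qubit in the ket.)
0.7932|00⟩ + (0.1439 + 0.2138i)|01⟩ + (0.2624 + 0.4545i)|10⟩ + (-0.1532 - 0.07487i)|11⟩

C-S leaves the control-|0⟩ kets |00⟩, |01⟩ unchanged and applies S to qubit 1 on the control-|1⟩ pair (|10⟩, |11⟩).
S = [[1, 0], [0, i]].
With a = amp(|10⟩) = (0.2624 + 0.4545i) and b = amp(|11⟩) = (-0.07487 + 0.1532i):
new amp(|10⟩) = (1)·a = (0.2624 + 0.4545i)
new amp(|11⟩) = (i)·b = (-0.1532 - 0.07487i)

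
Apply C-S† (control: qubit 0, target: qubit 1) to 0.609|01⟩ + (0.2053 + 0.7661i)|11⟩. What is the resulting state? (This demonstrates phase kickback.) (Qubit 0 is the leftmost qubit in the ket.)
0.609|01⟩ + (0.7661 - 0.2053i)|11⟩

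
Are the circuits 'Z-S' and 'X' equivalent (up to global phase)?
No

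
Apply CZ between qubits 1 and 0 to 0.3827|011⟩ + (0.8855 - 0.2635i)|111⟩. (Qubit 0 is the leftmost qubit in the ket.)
0.3827|011⟩ + (-0.8855 + 0.2635i)|111⟩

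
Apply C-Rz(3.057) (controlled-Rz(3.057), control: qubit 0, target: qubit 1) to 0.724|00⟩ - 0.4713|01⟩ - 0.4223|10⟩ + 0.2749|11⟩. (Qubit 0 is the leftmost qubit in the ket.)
0.724|00⟩ - 0.4713|01⟩ + (-0.01786 + 0.4219i)|10⟩ + (0.01162 + 0.2747i)|11⟩

C-Rz(3.057) leaves the control-|0⟩ kets |00⟩, |01⟩ unchanged and applies Rz(3.057) to qubit 1 on the control-|1⟩ pair (|10⟩, |11⟩).
Rz(3.057) = [[e^(−iθ/2), 0], [0, e^(iθ/2)]] with e^(±iθ/2) = cos(θ/2) ± i·sin(θ/2); θ = 3.057, cos(θ/2) ≈ 0.0422837, sin(θ/2) ≈ 0.999106.
With a = amp(|10⟩) = -0.4223 and b = amp(|11⟩) = 0.2749:
new amp(|10⟩) = (0.0422837 - 0.999106i)·a = (-0.01786 + 0.4219i)
new amp(|11⟩) = (0.0422837 + 0.999106i)·b = (0.01162 + 0.2747i)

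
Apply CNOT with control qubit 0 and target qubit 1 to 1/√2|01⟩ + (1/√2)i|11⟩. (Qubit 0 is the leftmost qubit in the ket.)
1/√2|01⟩ + (1/√2)i|10⟩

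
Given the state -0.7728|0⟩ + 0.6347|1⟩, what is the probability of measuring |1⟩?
0.4028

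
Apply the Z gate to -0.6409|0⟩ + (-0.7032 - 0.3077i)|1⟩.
-0.6409|0⟩ + (0.7032 + 0.3077i)|1⟩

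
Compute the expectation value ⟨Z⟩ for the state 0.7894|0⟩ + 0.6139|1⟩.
0.2463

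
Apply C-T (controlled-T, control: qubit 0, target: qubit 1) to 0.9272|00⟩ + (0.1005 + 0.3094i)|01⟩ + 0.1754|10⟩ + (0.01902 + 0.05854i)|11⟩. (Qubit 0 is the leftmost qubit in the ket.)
0.9272|00⟩ + (0.1005 + 0.3094i)|01⟩ + 0.1754|10⟩ + (-0.02794 + 0.05484i)|11⟩

C-T leaves the control-|0⟩ kets |00⟩, |01⟩ unchanged and applies T to qubit 1 on the control-|1⟩ pair (|10⟩, |11⟩).
T = [[1, 0], [0, (1/√2 + (1/√2)i)]].
With a = amp(|10⟩) = 0.1754 and b = amp(|11⟩) = (0.01902 + 0.05854i):
new amp(|10⟩) = (1)·a = 0.1754
new amp(|11⟩) = (1/√2 + (1/√2)i)·b = (-0.02794 + 0.05484i)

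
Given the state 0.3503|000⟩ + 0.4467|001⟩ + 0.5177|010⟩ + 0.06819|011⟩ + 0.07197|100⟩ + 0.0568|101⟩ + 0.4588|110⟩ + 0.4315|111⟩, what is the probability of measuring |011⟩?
0.00465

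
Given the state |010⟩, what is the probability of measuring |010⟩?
1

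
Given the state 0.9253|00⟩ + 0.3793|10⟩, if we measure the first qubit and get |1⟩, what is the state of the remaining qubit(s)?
|0⟩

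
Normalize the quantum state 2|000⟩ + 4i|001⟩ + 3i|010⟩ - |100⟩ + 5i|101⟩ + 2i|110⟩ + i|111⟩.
0.2582|000⟩ + 0.5164i|001⟩ + 0.3873i|010⟩ - 0.1291|100⟩ + 0.6455i|101⟩ + 0.2582i|110⟩ + 0.1291i|111⟩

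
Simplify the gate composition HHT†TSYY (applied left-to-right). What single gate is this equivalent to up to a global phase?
S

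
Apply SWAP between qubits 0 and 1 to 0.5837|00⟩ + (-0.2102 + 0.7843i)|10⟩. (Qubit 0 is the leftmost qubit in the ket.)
0.5837|00⟩ + (-0.2102 + 0.7843i)|01⟩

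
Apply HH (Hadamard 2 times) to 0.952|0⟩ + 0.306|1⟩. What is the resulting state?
0.952|0⟩ + 0.306|1⟩

H² = I, so an even number of Hadamards cancels: H^2 = I and the state is unchanged.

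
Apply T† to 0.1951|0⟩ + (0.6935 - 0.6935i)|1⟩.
0.1951|0⟩ - 0.9808i|1⟩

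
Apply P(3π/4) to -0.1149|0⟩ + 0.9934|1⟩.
-0.1149|0⟩ + (-0.7024 + 0.7024i)|1⟩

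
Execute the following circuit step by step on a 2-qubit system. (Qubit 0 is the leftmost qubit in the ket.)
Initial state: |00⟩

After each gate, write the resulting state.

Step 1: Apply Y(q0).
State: i|10⟩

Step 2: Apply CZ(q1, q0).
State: i|10⟩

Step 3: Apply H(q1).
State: (1/√2)i|10⟩ + (1/√2)i|11⟩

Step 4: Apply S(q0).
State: -1/√2|10⟩ - 1/√2|11⟩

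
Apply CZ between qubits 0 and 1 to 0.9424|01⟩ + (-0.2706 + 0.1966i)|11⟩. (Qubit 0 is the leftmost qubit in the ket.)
0.9424|01⟩ + (0.2706 - 0.1966i)|11⟩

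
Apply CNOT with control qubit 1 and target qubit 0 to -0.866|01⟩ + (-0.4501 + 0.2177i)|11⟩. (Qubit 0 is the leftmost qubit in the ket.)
(-0.4501 + 0.2177i)|01⟩ - 0.866|11⟩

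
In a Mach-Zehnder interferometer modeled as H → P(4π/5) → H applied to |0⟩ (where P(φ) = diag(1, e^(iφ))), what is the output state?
(0.09549 + 0.2939i)|0⟩ + (0.9045 - 0.2939i)|1⟩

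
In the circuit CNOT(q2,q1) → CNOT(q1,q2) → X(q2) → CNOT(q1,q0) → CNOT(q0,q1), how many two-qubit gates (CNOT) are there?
4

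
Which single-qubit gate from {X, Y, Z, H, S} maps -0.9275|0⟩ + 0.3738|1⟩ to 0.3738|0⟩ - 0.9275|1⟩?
X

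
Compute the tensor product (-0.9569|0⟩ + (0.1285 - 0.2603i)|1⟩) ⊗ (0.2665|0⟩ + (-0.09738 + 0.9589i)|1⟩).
-0.255|00⟩ + (0.09318 - 0.9176i)|01⟩ + (0.03425 - 0.06937i)|10⟩ + (0.2371 + 0.1486i)|11⟩

amp(|b₁b₂…⟩) = product of the factor amplitudes for bits b₁, b₂, …; only kets whose every factor amplitude is nonzero survive.
|00⟩: (-0.9569)(0.2665) = -0.255
|01⟩: (-0.9569)(-0.09738 + 0.9589i) = (0.09318 - 0.9176i)
|10⟩: (0.1285 - 0.2603i)(0.2665) = (0.03425 - 0.06937i)
|11⟩: (0.1285 - 0.2603i)(-0.09738 + 0.9589i) = (0.2371 + 0.1486i)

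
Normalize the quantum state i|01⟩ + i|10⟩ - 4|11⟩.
0.2357i|01⟩ + 0.2357i|10⟩ - 0.9428|11⟩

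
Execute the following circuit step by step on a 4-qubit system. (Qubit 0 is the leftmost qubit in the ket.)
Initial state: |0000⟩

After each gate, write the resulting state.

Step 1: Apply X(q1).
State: |0100⟩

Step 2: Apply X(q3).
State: |0101⟩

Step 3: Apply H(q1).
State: 1/√2|0001⟩ - 1/√2|0101⟩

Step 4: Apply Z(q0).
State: 1/√2|0001⟩ - 1/√2|0101⟩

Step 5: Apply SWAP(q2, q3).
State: 1/√2|0010⟩ - 1/√2|0110⟩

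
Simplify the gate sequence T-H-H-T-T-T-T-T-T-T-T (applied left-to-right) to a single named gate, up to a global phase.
T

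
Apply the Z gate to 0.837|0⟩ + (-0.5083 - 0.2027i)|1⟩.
0.837|0⟩ + (0.5083 + 0.2027i)|1⟩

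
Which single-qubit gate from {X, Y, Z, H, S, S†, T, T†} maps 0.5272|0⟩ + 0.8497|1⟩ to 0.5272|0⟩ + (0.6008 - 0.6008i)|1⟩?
T†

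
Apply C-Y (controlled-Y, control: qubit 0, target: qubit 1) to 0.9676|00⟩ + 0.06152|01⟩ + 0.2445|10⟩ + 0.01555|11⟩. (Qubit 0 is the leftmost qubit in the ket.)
0.9676|00⟩ + 0.06152|01⟩ - 0.01555i|10⟩ + 0.2445i|11⟩

C-Y leaves the control-|0⟩ kets |00⟩, |01⟩ unchanged and applies Y to qubit 1 on the control-|1⟩ pair (|10⟩, |11⟩).
Y = [[0, -i], [i, 0]].
With a = amp(|10⟩) = 0.2445 and b = amp(|11⟩) = 0.01555:
new amp(|10⟩) = (-i)·b = -0.01555i
new amp(|11⟩) = (i)·a = 0.2445i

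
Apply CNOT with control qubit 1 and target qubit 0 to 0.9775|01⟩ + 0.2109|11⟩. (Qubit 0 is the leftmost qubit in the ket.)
0.2109|01⟩ + 0.9775|11⟩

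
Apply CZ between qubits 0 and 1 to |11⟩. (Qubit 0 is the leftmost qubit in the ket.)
-|11⟩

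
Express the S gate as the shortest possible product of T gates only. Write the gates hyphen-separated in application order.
T-T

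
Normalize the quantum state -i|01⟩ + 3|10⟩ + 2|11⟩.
-0.2673i|01⟩ + 0.8018|10⟩ + 0.5345|11⟩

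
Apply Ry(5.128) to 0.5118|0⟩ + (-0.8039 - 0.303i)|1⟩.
(0.01016 + 0.1654i)|0⟩ + (0.9529 + 0.2538i)|1⟩

Ry(5.128) = [[cos(θ/2), −sin(θ/2)], [sin(θ/2), cos(θ/2)]]; θ = 5.128, cos(θ/2) ≈ -0.83778, sin(θ/2) ≈ 0.546009.
With a = amp(|0⟩) = 0.5118 and b = amp(|1⟩) = (-0.8039 - 0.303i):
new amp(|0⟩) = (-0.83778)·a + (-0.546009)·b = (0.01016 + 0.1654i)
new amp(|1⟩) = (0.546009)·a + (-0.83778)·b = (0.9529 + 0.2538i)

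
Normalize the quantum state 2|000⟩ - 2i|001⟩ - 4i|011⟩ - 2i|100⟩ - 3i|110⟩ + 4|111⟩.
0.2747|000⟩ - 0.2747i|001⟩ - 0.5494i|011⟩ - 0.2747i|100⟩ - 0.4121i|110⟩ + 0.5494|111⟩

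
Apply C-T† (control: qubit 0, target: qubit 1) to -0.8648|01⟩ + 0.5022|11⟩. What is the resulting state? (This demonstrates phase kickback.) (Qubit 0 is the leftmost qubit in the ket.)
-0.8648|01⟩ + (0.3551 - 0.3551i)|11⟩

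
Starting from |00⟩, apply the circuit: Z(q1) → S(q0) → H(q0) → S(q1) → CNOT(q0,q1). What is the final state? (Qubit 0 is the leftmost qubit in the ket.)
1/√2|00⟩ + 1/√2|11⟩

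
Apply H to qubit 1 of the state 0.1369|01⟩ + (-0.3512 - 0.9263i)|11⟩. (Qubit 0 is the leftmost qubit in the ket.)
0.0968|00⟩ - 0.0968|01⟩ + (-0.2483 - 0.655i)|10⟩ + (0.2483 + 0.655i)|11⟩

H on qubit 1 mixes each pair of kets that differ only in qubit 1: amplitudes (a, b) of (|…0…⟩, |…1…⟩) become ((a + b)/√2, (a − b)/√2). Kets absent from the input have amplitude 0.
(|00⟩, |01⟩): (a, b) = (0, 0.1369) → (0.0968, -0.0968)
(|10⟩, |11⟩): (a, b) = (0, (-0.3512 - 0.9263i)) → ((-0.2483 - 0.655i), (0.2483 + 0.655i))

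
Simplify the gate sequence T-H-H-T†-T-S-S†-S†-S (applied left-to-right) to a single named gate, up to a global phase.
T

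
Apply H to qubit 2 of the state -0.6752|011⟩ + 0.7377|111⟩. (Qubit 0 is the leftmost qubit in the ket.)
-0.4774|010⟩ + 0.4774|011⟩ + 0.5216|110⟩ - 0.5216|111⟩

H on qubit 2 mixes each pair of kets that differ only in qubit 2: amplitudes (a, b) of (|…0…⟩, |…1…⟩) become ((a + b)/√2, (a − b)/√2). Kets absent from the input have amplitude 0.
(|010⟩, |011⟩): (a, b) = (0, -0.6752) → (-0.4774, 0.4774)
(|110⟩, |111⟩): (a, b) = (0, 0.7377) → (0.5216, -0.5216)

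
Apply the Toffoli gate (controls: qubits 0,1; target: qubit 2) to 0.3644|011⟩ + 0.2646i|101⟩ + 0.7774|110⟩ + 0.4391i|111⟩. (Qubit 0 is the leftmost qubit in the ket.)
0.3644|011⟩ + 0.2646i|101⟩ + 0.4391i|110⟩ + 0.7774|111⟩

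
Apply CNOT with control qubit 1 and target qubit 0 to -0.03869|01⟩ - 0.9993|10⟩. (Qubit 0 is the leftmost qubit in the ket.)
-0.9993|10⟩ - 0.03869|11⟩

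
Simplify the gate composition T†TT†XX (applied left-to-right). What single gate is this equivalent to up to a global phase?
T†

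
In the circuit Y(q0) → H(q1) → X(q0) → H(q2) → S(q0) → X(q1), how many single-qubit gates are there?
6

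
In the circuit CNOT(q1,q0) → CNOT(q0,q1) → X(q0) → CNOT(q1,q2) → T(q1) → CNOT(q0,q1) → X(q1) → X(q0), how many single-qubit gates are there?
4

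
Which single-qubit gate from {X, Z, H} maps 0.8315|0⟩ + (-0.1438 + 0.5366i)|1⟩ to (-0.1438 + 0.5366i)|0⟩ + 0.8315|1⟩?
X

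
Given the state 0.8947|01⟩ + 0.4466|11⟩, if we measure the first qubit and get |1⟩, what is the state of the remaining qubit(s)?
|1⟩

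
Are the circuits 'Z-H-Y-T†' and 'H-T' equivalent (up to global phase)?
No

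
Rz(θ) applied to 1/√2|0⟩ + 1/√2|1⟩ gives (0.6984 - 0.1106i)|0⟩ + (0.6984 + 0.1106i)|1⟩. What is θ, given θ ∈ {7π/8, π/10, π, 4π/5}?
π/10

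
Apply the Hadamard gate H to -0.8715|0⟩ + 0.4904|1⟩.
-0.2695|0⟩ - 0.963|1⟩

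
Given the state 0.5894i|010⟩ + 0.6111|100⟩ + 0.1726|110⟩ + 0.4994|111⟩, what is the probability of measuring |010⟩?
0.3474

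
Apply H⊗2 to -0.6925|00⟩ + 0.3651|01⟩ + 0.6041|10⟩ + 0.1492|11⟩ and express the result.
0.213|00⟩ - 0.3014|01⟩ - 0.5404|10⟩ - 0.7563|11⟩

H⊗2 gives amp(|y⟩) = (1/2) Σ_x (−1)^(x·y) amp(|x⟩), where x·y is the number of positions in which both x and y have a 1.
|00⟩: (-0.6925 + 0.3651 + 0.6041 + 0.1492)/2 = 0.213
|01⟩: (-0.6925 - 0.3651 + 0.6041 - 0.1492)/2 = -0.3014
|10⟩: (-0.6925 + 0.3651 - 0.6041 - 0.1492)/2 = -0.5404
|11⟩: (-0.6925 - 0.3651 - 0.6041 + 0.1492)/2 = -0.7563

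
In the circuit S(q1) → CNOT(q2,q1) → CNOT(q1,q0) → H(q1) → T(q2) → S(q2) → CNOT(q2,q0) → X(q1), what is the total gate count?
8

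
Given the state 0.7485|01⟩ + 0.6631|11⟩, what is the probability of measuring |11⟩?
0.4397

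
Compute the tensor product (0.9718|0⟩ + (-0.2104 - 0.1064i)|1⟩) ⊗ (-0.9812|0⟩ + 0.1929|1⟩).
-0.9535|00⟩ + 0.1875|01⟩ + (0.2064 + 0.1044i)|10⟩ + (-0.04059 - 0.02052i)|11⟩

amp(|b₁b₂…⟩) = product of the factor amplitudes for bits b₁, b₂, …; only kets whose every factor amplitude is nonzero survive.
|00⟩: (0.9718)(-0.9812) = -0.9535
|01⟩: (0.9718)(0.1929) = 0.1875
|10⟩: (-0.2104 - 0.1064i)(-0.9812) = (0.2064 + 0.1044i)
|11⟩: (-0.2104 - 0.1064i)(0.1929) = (-0.04059 - 0.02052i)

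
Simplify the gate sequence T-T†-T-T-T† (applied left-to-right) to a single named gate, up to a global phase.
T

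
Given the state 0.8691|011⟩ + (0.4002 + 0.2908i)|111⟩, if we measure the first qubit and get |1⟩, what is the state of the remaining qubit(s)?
(0.809 + 0.5878i)|11⟩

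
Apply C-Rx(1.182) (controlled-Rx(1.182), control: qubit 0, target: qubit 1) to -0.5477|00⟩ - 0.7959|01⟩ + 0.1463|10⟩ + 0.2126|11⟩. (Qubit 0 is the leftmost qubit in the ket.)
-0.5477|00⟩ - 0.7959|01⟩ + (0.1215 - 0.1185i)|10⟩ + (0.1765 - 0.08152i)|11⟩

C-Rx(1.182) leaves the control-|0⟩ kets |00⟩, |01⟩ unchanged and applies Rx(1.182) to qubit 1 on the control-|1⟩ pair (|10⟩, |11⟩).
Rx(1.182) = [[cos(θ/2), −i·sin(θ/2)], [−i·sin(θ/2), cos(θ/2)]]; θ = 1.182, cos(θ/2) ≈ 0.830384, sin(θ/2) ≈ 0.557192.
With a = amp(|10⟩) = 0.1463 and b = amp(|11⟩) = 0.2126:
new amp(|10⟩) = (0.830384)·a + (-0.557192i)·b = (0.1215 - 0.1185i)
new amp(|11⟩) = (-0.557192i)·a + (0.830384)·b = (0.1765 - 0.08152i)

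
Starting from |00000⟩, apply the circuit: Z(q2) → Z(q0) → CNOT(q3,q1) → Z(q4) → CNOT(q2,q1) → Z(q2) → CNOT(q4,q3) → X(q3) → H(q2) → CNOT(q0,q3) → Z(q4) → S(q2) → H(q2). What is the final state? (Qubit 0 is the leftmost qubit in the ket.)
(1/2 + (1/2)i)|00010⟩ + (1/2 - (1/2)i)|00110⟩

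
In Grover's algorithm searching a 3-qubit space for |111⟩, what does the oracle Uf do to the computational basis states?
Uf|x⟩ = -|x⟩ if x = 111, else |x⟩ (phase flip on target)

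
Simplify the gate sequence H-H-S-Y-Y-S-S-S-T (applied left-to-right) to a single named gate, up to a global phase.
T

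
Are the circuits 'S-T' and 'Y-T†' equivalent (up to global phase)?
No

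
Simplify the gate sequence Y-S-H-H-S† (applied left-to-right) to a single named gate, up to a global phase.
Y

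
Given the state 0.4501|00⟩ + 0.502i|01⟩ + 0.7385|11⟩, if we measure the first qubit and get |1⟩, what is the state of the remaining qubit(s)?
|1⟩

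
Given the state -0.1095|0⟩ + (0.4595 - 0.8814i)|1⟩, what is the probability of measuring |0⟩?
0.01199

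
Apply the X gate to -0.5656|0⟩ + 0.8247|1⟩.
0.8247|0⟩ - 0.5656|1⟩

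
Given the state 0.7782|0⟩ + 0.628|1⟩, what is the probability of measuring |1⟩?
0.3944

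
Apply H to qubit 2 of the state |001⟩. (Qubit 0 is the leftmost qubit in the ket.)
1/√2|000⟩ - 1/√2|001⟩

H on qubit 2 mixes each pair of kets that differ only in qubit 2: amplitudes (a, b) of (|…0…⟩, |…1…⟩) become ((a + b)/√2, (a − b)/√2). Kets absent from the input have amplitude 0.
(|000⟩, |001⟩): (a, b) = (0, 1) → (1/√2, -1/√2)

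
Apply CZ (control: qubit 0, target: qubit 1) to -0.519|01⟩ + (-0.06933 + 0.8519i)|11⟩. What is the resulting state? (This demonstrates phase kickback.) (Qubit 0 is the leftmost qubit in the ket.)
-0.519|01⟩ + (0.06933 - 0.8519i)|11⟩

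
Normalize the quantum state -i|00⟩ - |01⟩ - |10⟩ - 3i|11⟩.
-0.2887i|00⟩ - 0.2887|01⟩ - 0.2887|10⟩ - 0.866i|11⟩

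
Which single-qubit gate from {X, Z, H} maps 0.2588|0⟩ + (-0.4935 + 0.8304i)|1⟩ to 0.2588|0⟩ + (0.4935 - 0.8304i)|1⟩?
Z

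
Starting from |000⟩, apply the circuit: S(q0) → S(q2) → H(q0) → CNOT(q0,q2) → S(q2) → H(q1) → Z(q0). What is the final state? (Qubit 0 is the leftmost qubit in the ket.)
1/2|000⟩ + 1/2|010⟩ - (1/2)i|101⟩ - (1/2)i|111⟩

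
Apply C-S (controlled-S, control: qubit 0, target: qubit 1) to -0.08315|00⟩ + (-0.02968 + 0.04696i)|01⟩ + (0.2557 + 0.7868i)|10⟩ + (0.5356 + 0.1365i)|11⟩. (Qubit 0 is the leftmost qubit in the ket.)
-0.08315|00⟩ + (-0.02968 + 0.04696i)|01⟩ + (0.2557 + 0.7868i)|10⟩ + (-0.1365 + 0.5356i)|11⟩

C-S leaves the control-|0⟩ kets |00⟩, |01⟩ unchanged and applies S to qubit 1 on the control-|1⟩ pair (|10⟩, |11⟩).
S = [[1, 0], [0, i]].
With a = amp(|10⟩) = (0.2557 + 0.7868i) and b = amp(|11⟩) = (0.5356 + 0.1365i):
new amp(|10⟩) = (1)·a = (0.2557 + 0.7868i)
new amp(|11⟩) = (i)·b = (-0.1365 + 0.5356i)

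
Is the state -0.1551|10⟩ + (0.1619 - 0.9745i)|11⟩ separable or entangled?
Separable

Writing the state as a|00⟩ + b|01⟩ + c|10⟩ + d|11⟩, it is a product state iff ad − bc = 0.
Here (a, b, c, d) = (0, 0, -0.1551, (0.1619 - 0.9745i)): ad − bc = (0)(0.1619 - 0.9745i) − (0)(-0.1551) = 0, so the state is separable.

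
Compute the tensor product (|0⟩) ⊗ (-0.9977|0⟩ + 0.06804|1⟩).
-0.9977|00⟩ + 0.06804|01⟩

amp(|b₁b₂…⟩) = product of the factor amplitudes for bits b₁, b₂, …; only kets whose every factor amplitude is nonzero survive.
|00⟩: (1)(-0.9977) = -0.9977
|01⟩: (1)(0.06804) = 0.06804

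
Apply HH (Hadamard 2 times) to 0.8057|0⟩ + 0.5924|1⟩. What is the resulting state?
0.8057|0⟩ + 0.5924|1⟩

H² = I, so an even number of Hadamards cancels: H^2 = I and the state is unchanged.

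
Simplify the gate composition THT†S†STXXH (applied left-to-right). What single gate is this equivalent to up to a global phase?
T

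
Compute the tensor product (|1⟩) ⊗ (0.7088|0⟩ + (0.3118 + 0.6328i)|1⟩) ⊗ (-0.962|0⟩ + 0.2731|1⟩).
-0.6819|100⟩ + 0.1936|101⟩ + (-0.3 - 0.6088i)|110⟩ + (0.08515 + 0.1728i)|111⟩

amp(|b₁b₂…⟩) = product of the factor amplitudes for bits b₁, b₂, …; only kets whose every factor amplitude is nonzero survive.
|100⟩: (1)(0.7088)(-0.962) = -0.6819
|101⟩: (1)(0.7088)(0.2731) = 0.1936
|110⟩: (1)(0.3118 + 0.6328i)(-0.962) = (-0.3 - 0.6088i)
|111⟩: (1)(0.3118 + 0.6328i)(0.2731) = (0.08515 + 0.1728i)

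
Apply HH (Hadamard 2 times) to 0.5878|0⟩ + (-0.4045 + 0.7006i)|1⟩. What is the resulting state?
0.5878|0⟩ + (-0.4045 + 0.7006i)|1⟩

H² = I, so an even number of Hadamards cancels: H^2 = I and the state is unchanged.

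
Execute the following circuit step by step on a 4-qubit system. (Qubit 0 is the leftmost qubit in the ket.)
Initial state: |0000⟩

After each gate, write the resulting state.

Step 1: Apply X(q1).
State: |0100⟩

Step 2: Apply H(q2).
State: 1/√2|0100⟩ + 1/√2|0110⟩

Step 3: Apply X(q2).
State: 1/√2|0100⟩ + 1/√2|0110⟩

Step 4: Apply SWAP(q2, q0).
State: 1/√2|0100⟩ + 1/√2|1100⟩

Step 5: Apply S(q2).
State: 1/√2|0100⟩ + 1/√2|1100⟩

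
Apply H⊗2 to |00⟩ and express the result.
1/2|00⟩ + 1/2|01⟩ + 1/2|10⟩ + 1/2|11⟩

H⊗2 gives amp(|y⟩) = (1/2) Σ_x (−1)^(x·y) amp(|x⟩), where x·y is the number of positions in which both x and y have a 1.
|00⟩: (1)/2 = 1/2
|01⟩: (1)/2 = 1/2
|10⟩: (1)/2 = 1/2
|11⟩: (1)/2 = 1/2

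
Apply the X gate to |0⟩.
|1⟩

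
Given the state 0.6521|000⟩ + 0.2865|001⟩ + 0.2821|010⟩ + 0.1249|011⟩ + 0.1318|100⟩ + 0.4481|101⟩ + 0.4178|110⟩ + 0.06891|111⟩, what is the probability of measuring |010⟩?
0.07958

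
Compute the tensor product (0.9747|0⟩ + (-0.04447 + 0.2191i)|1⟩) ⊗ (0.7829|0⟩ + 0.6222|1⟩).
0.7631|00⟩ + 0.6065|01⟩ + (-0.03482 + 0.1715i)|10⟩ + (-0.02767 + 0.1363i)|11⟩

amp(|b₁b₂…⟩) = product of the factor amplitudes for bits b₁, b₂, …; only kets whose every factor amplitude is nonzero survive.
|00⟩: (0.9747)(0.7829) = 0.7631
|01⟩: (0.9747)(0.6222) = 0.6065
|10⟩: (-0.04447 + 0.2191i)(0.7829) = (-0.03482 + 0.1715i)
|11⟩: (-0.04447 + 0.2191i)(0.6222) = (-0.02767 + 0.1363i)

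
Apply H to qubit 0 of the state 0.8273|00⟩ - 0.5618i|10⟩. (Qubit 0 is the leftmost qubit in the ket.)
(0.585 - 0.3973i)|00⟩ + (0.585 + 0.3973i)|10⟩

H on qubit 0 mixes each pair of kets that differ only in qubit 0: amplitudes (a, b) of (|…0…⟩, |…1…⟩) become ((a + b)/√2, (a − b)/√2). Kets absent from the input have amplitude 0.
(|00⟩, |10⟩): (a, b) = (0.8273, -0.5618i) → ((0.585 - 0.3973i), (0.585 + 0.3973i))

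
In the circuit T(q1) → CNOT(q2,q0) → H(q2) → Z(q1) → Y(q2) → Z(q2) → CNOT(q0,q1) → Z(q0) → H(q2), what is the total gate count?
9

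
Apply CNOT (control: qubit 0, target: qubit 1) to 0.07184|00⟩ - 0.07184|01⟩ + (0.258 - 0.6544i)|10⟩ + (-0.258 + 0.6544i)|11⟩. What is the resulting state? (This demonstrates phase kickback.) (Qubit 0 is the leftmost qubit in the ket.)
0.07184|00⟩ - 0.07184|01⟩ + (-0.258 + 0.6544i)|10⟩ + (0.258 - 0.6544i)|11⟩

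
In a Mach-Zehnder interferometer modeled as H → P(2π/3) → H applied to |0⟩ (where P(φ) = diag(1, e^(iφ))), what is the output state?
(0.25 + 0.433i)|0⟩ + (0.75 - 0.433i)|1⟩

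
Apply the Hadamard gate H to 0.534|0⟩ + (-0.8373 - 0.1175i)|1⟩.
(-0.2145 - 0.08309i)|0⟩ + (0.9697 + 0.08309i)|1⟩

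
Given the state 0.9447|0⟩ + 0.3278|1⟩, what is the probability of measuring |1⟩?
0.1075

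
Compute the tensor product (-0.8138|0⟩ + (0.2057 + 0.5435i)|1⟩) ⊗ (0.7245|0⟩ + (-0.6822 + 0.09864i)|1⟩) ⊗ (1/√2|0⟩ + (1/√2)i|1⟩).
-0.4169|000⟩ - 0.4169i|001⟩ + (0.3926 - 0.05676i)|010⟩ + (0.05676 + 0.3926i)|011⟩ + (0.1054 + 0.2784i)|100⟩ + (-0.2784 + 0.1054i)|101⟩ + (-0.1371 - 0.2478i)|110⟩ + (0.2478 - 0.1371i)|111⟩

amp(|b₁b₂…⟩) = product of the factor amplitudes for bits b₁, b₂, …; only kets whose every factor amplitude is nonzero survive.
|000⟩: (-0.8138)(0.7245)(1/√2) = -0.4169
|001⟩: (-0.8138)(0.7245)((1/√2)i) = -0.4169i
|010⟩: (-0.8138)(-0.6822 + 0.09864i)(1/√2) = (0.3926 - 0.05676i)
|011⟩: (-0.8138)(-0.6822 + 0.09864i)((1/√2)i) = (0.05676 + 0.3926i)
|100⟩: (0.2057 + 0.5435i)(0.7245)(1/√2) = (0.1054 + 0.2784i)
|101⟩: (0.2057 + 0.5435i)(0.7245)((1/√2)i) = (-0.2784 + 0.1054i)
|110⟩: (0.2057 + 0.5435i)(-0.6822 + 0.09864i)(1/√2) = (-0.1371 - 0.2478i)
|111⟩: (0.2057 + 0.5435i)(-0.6822 + 0.09864i)((1/√2)i) = (0.2478 - 0.1371i)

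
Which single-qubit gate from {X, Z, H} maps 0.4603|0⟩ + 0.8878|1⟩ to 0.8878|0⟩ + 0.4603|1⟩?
X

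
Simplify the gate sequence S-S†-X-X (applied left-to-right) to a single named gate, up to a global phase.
I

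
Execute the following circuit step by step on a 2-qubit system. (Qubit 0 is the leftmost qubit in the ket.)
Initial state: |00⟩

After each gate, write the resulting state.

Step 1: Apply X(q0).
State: |10⟩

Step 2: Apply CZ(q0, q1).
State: |10⟩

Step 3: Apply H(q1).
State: 1/√2|10⟩ + 1/√2|11⟩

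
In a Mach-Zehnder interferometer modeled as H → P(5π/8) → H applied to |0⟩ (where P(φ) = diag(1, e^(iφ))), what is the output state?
(0.3087 + 0.4619i)|0⟩ + (0.6913 - 0.4619i)|1⟩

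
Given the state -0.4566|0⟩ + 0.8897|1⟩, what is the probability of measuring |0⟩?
0.2085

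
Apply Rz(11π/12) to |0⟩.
(0.1305 - 0.9914i)|0⟩

Rz(11π/12) = [[e^(−iθ/2), 0], [0, e^(iθ/2)]] with e^(±iθ/2) = cos(θ/2) ± i·sin(θ/2); θ = 11π/12, cos(θ/2) ≈ 0.130526, sin(θ/2) ≈ 0.991445.
With a = amp(|0⟩) = 1 and b = amp(|1⟩) = 0:
new amp(|0⟩) = (0.130526 - 0.991445i)·a = (0.1305 - 0.9914i)
new amp(|1⟩) = (0.130526 + 0.991445i)·b = 0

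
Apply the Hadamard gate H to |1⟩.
1/√2|0⟩ - 1/√2|1⟩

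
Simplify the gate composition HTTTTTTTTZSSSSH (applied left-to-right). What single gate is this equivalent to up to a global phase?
X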